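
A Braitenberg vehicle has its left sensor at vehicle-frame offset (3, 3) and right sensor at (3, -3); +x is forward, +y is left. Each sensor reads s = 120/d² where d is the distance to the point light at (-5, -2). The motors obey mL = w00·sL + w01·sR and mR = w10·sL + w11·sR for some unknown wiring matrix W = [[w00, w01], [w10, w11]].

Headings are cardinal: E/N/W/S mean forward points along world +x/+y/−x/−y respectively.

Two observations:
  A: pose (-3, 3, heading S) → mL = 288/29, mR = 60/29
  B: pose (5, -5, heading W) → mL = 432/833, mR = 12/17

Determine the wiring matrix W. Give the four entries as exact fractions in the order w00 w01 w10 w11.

-1/2 1/2 1/2 0

obs A: pose=(-3,3,S) → sL=120/29, sR=24, mL=288/29, mR=60/29
obs B: pose=(5,-5,W) → sL=24/17, sR=120/49, mL=432/833, mR=12/17
sensor matrix S = [[120/29, 24], [24/17, 120/49]]; det S = -573696/24157
solve [mL_A; mL_B] = S·[w00; w01] and [mR_A; mR_B] = S·[w10; w11]:
  w00 = -1/2, w01 = 1/2, w10 = 1/2, w11 = 0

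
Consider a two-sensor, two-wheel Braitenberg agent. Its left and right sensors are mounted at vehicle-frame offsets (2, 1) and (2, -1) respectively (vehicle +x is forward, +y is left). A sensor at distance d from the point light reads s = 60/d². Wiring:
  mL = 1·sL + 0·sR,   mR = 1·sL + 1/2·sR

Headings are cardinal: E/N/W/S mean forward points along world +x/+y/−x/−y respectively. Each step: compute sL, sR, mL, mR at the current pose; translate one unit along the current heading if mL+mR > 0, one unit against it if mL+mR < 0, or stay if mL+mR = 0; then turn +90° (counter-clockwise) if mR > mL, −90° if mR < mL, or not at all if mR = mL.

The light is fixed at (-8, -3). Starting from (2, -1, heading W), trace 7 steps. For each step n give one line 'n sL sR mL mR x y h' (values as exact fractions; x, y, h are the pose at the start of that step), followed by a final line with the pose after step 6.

0 12/13 60/73 12/13 1266/949 2 -1 W
1 3/5 15/16 3/5 171/160 1 -1 S
2 12/25 60/121 12/25 2202/3025 1 -2 E
3 2/3 6/13 2/3 35/39 2 -2 N
4 12/13 60/73 12/13 1266/949 2 -1 W
5 3/5 15/16 3/5 171/160 1 -1 S
6 12/25 60/121 12/25 2202/3025 1 -2 E
final 2 -2 N

n=0: pose=(2,-1,W); sL=12/13, sR=60/73; mL=12/13, mR=1266/949; mL+mR=2142/949 → advance +1; mR−mL=30/73 → turn +1·90°
n=1: pose=(1,-1,S); sL=3/5, sR=15/16; mL=3/5, mR=171/160; mL+mR=267/160 → advance +1; mR−mL=15/32 → turn +1·90°
n=2: pose=(1,-2,E); sL=12/25, sR=60/121; mL=12/25, mR=2202/3025; mL+mR=3654/3025 → advance +1; mR−mL=30/121 → turn +1·90°
n=3: pose=(2,-2,N); sL=2/3, sR=6/13; mL=2/3, mR=35/39; mL+mR=61/39 → advance +1; mR−mL=3/13 → turn +1·90°
n=4: pose=(2,-1,W); sL=12/13, sR=60/73; mL=12/13, mR=1266/949; mL+mR=2142/949 → advance +1; mR−mL=30/73 → turn +1·90°
n=5: pose=(1,-1,S); sL=3/5, sR=15/16; mL=3/5, mR=171/160; mL+mR=267/160 → advance +1; mR−mL=15/32 → turn +1·90°
n=6: pose=(1,-2,E); sL=12/25, sR=60/121; mL=12/25, mR=2202/3025; mL+mR=3654/3025 → advance +1; mR−mL=30/121 → turn +1·90°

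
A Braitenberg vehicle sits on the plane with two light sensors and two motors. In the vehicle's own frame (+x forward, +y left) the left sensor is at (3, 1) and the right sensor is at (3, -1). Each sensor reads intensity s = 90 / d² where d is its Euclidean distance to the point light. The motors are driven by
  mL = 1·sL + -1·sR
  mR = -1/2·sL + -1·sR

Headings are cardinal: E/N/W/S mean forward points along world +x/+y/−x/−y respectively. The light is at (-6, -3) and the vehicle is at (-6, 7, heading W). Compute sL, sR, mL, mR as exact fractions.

1 9/13 4/13 -31/26

left sensor world pos  = (-9, 6); dL² = 90
right sensor world pos = (-9, 8); dR² = 130
sL = 90/90 = 1
sR = 90/130 = 9/13
mL = 1·sL + -1·sR = 4/13
mR = -1/2·sL + -1·sR = -31/26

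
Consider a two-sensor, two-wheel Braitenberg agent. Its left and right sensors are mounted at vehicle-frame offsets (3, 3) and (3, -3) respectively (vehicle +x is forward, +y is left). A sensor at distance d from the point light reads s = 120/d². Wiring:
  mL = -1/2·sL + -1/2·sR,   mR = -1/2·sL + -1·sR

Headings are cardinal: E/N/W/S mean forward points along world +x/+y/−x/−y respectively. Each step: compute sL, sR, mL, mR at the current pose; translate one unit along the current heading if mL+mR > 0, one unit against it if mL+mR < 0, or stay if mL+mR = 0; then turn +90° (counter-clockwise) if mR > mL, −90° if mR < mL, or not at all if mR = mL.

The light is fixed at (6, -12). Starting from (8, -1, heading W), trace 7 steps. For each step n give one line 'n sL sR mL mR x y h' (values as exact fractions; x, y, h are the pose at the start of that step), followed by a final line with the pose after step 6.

0 24/13 120/197 -3144/2561 -3924/2561 8 -1 W
1 30/49 15/29 -1605/2842 -1170/1421 9 -1 N
2 24/41 24/17 -696/697 -1188/697 9 -2 E
3 60/37 12/5 -372/185 -594/185 8 -2 S
4 24/13 120/197 -3144/2561 -3924/2561 8 -1 W
5 30/49 15/29 -1605/2842 -1170/1421 9 -1 N
6 24/41 24/17 -696/697 -1188/697 9 -2 E
final 8 -2 S

n=0: pose=(8,-1,W); sL=24/13, sR=120/197; mL=-3144/2561, mR=-3924/2561; mL+mR=-7068/2561 → advance -1; mR−mL=-60/197 → turn -1·90°
n=1: pose=(9,-1,N); sL=30/49, sR=15/29; mL=-1605/2842, mR=-1170/1421; mL+mR=-3945/2842 → advance -1; mR−mL=-15/58 → turn -1·90°
n=2: pose=(9,-2,E); sL=24/41, sR=24/17; mL=-696/697, mR=-1188/697; mL+mR=-1884/697 → advance -1; mR−mL=-12/17 → turn -1·90°
n=3: pose=(8,-2,S); sL=60/37, sR=12/5; mL=-372/185, mR=-594/185; mL+mR=-966/185 → advance -1; mR−mL=-6/5 → turn -1·90°
n=4: pose=(8,-1,W); sL=24/13, sR=120/197; mL=-3144/2561, mR=-3924/2561; mL+mR=-7068/2561 → advance -1; mR−mL=-60/197 → turn -1·90°
n=5: pose=(9,-1,N); sL=30/49, sR=15/29; mL=-1605/2842, mR=-1170/1421; mL+mR=-3945/2842 → advance -1; mR−mL=-15/58 → turn -1·90°
n=6: pose=(9,-2,E); sL=24/41, sR=24/17; mL=-696/697, mR=-1188/697; mL+mR=-1884/697 → advance -1; mR−mL=-12/17 → turn -1·90°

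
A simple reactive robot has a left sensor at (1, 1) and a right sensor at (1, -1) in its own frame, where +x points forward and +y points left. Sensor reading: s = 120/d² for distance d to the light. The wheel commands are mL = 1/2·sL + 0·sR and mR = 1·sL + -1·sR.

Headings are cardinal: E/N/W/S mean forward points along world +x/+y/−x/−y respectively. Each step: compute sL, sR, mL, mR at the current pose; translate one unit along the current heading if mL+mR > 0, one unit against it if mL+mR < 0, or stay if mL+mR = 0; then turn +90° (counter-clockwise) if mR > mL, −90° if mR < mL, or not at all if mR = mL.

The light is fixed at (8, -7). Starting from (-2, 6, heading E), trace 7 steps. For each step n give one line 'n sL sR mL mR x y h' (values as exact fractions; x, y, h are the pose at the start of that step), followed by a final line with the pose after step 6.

n=0: pose=(-2,6,E); sL=120/277, sR=8/15; mL=60/277, mR=-416/4155; mL+mR=484/4155 → advance +1; mR−mL=-1316/4155 → turn -1·90°
n=1: pose=(-1,6,S); sL=15/26, sR=30/61; mL=15/52, mR=135/1586; mL+mR=1185/3172 → advance +1; mR−mL=-645/3172 → turn -1·90°
n=2: pose=(-1,5,W); sL=120/221, sR=120/269; mL=60/221, mR=5760/59449; mL+mR=21900/59449 → advance +1; mR−mL=-10380/59449 → turn -1·90°
n=3: pose=(-2,5,N); sL=12/29, sR=12/25; mL=6/29, mR=-48/725; mL+mR=102/725 → advance +1; mR−mL=-198/725 → turn -1·90°
n=4: pose=(-2,6,E); sL=120/277, sR=8/15; mL=60/277, mR=-416/4155; mL+mR=484/4155 → advance +1; mR−mL=-1316/4155 → turn -1·90°
n=5: pose=(-1,6,S); sL=15/26, sR=30/61; mL=15/52, mR=135/1586; mL+mR=1185/3172 → advance +1; mR−mL=-645/3172 → turn -1·90°
n=6: pose=(-1,5,W); sL=120/221, sR=120/269; mL=60/221, mR=5760/59449; mL+mR=21900/59449 → advance +1; mR−mL=-10380/59449 → turn -1·90°

0 120/277 8/15 60/277 -416/4155 -2 6 E
1 15/26 30/61 15/52 135/1586 -1 6 S
2 120/221 120/269 60/221 5760/59449 -1 5 W
3 12/29 12/25 6/29 -48/725 -2 5 N
4 120/277 8/15 60/277 -416/4155 -2 6 E
5 15/26 30/61 15/52 135/1586 -1 6 S
6 120/221 120/269 60/221 5760/59449 -1 5 W
final -2 5 N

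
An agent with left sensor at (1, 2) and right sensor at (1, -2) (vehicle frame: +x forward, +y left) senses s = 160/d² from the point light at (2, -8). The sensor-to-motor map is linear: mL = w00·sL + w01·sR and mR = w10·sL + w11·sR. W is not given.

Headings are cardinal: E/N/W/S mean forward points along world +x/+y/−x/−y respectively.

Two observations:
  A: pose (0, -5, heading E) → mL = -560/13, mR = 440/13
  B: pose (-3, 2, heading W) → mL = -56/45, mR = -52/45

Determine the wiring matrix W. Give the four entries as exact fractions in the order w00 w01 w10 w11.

obs A: pose=(0,-5,E) → sL=80/13, sR=80, mL=-560/13, mR=440/13
obs B: pose=(-3,2,W) → sL=8/5, sR=8/9, mL=-56/45, mR=-52/45
sensor matrix S = [[80/13, 80], [8/5, 8/9]]; det S = -14336/117
solve [mL_A; mL_B] = S·[w00; w01] and [mR_A; mR_B] = S·[w10; w11]:
  w00 = -1/2, w01 = -1/2, w10 = -1, w11 = 1/2

-1/2 -1/2 -1 1/2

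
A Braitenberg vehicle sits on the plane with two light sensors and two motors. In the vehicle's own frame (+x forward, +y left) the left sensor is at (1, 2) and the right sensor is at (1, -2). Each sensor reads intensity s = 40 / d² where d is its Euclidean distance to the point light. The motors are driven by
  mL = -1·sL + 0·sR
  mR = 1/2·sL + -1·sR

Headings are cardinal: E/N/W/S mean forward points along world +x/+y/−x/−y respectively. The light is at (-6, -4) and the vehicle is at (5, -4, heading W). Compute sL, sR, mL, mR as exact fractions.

5/13 5/13 -5/13 -5/26

left sensor world pos  = (4, -6); dL² = 104
right sensor world pos = (4, -2); dR² = 104
sL = 40/104 = 5/13
sR = 40/104 = 5/13
mL = -1·sL + 0·sR = -5/13
mR = 1/2·sL + -1·sR = -5/26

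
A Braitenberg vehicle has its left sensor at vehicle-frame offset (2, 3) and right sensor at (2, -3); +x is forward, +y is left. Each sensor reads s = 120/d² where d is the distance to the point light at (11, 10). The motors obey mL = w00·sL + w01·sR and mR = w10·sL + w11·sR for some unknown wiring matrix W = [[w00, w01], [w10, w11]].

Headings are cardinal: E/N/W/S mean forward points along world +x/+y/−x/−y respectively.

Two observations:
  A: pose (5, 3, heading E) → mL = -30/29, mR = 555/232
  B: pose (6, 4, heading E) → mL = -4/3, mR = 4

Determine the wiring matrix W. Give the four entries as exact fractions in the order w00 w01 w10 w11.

0 -1 1/2 1/2

obs A: pose=(5,3,E) → sL=15/4, sR=30/29, mL=-30/29, mR=555/232
obs B: pose=(6,4,E) → sL=20/3, sR=4/3, mL=-4/3, mR=4
sensor matrix S = [[15/4, 30/29], [20/3, 4/3]]; det S = -55/29
solve [mL_A; mL_B] = S·[w00; w01] and [mR_A; mR_B] = S·[w10; w11]:
  w00 = 0, w01 = -1, w10 = 1/2, w11 = 1/2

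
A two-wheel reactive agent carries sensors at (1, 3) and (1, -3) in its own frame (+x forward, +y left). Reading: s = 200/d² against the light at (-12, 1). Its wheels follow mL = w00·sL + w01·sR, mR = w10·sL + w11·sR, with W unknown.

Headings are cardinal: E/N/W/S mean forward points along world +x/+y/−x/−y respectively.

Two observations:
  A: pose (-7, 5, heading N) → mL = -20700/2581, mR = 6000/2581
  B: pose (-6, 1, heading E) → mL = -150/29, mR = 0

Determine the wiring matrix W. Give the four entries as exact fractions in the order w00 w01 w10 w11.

obs A: pose=(-7,5,N) → sL=200/29, sR=200/89, mL=-20700/2581, mR=6000/2581
obs B: pose=(-6,1,E) → sL=100/29, sR=100/29, mL=-150/29, mR=0
sensor matrix S = [[200/29, 200/89], [100/29, 100/29]]; det S = 1200000/74849
solve [mL_A; mL_B] = S·[w00; w01] and [mR_A; mR_B] = S·[w10; w11]:
  w00 = -1, w01 = -1/2, w10 = 1/2, w11 = -1/2

-1 -1/2 1/2 -1/2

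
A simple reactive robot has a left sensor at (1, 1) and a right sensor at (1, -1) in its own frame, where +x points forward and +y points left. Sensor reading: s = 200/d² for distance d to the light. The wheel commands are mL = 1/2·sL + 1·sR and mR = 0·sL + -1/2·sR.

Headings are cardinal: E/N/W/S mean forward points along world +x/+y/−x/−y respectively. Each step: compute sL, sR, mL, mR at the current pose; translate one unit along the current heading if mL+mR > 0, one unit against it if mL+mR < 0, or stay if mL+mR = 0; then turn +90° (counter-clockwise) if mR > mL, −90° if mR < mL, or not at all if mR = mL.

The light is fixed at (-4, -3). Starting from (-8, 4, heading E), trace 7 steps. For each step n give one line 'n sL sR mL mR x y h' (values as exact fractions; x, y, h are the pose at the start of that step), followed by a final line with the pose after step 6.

0 200/73 40/9 3820/657 -20/9 -8 4 E
1 5 50/13 165/26 -25/13 -7 4 S
2 200/41 40/13 2940/533 -20/13 -7 3 W
3 100/37 100/29 5150/1073 -50/29 -8 3 N
4 200/73 40/9 3820/657 -20/9 -8 4 E
5 5 50/13 165/26 -25/13 -7 4 S
6 200/41 40/13 2940/533 -20/13 -7 3 W
final -8 3 N

n=0: pose=(-8,4,E); sL=200/73, sR=40/9; mL=3820/657, mR=-20/9; mL+mR=2360/657 → advance +1; mR−mL=-1760/219 → turn -1·90°
n=1: pose=(-7,4,S); sL=5, sR=50/13; mL=165/26, mR=-25/13; mL+mR=115/26 → advance +1; mR−mL=-215/26 → turn -1·90°
n=2: pose=(-7,3,W); sL=200/41, sR=40/13; mL=2940/533, mR=-20/13; mL+mR=2120/533 → advance +1; mR−mL=-3760/533 → turn -1·90°
n=3: pose=(-8,3,N); sL=100/37, sR=100/29; mL=5150/1073, mR=-50/29; mL+mR=3300/1073 → advance +1; mR−mL=-7000/1073 → turn -1·90°
n=4: pose=(-8,4,E); sL=200/73, sR=40/9; mL=3820/657, mR=-20/9; mL+mR=2360/657 → advance +1; mR−mL=-1760/219 → turn -1·90°
n=5: pose=(-7,4,S); sL=5, sR=50/13; mL=165/26, mR=-25/13; mL+mR=115/26 → advance +1; mR−mL=-215/26 → turn -1·90°
n=6: pose=(-7,3,W); sL=200/41, sR=40/13; mL=2940/533, mR=-20/13; mL+mR=2120/533 → advance +1; mR−mL=-3760/533 → turn -1·90°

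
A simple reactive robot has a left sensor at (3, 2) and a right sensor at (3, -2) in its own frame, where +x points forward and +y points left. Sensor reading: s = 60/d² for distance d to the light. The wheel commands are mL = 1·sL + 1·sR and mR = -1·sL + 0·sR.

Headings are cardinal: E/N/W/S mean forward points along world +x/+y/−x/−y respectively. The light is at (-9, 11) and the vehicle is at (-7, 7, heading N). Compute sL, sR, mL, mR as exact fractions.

left sensor world pos  = (-9, 10); dL² = 1
right sensor world pos = (-5, 10); dR² = 17
sL = 60/1 = 60
sR = 60/17 = 60/17
mL = 1·sL + 1·sR = 1080/17
mR = -1·sL + 0·sR = -60

60 60/17 1080/17 -60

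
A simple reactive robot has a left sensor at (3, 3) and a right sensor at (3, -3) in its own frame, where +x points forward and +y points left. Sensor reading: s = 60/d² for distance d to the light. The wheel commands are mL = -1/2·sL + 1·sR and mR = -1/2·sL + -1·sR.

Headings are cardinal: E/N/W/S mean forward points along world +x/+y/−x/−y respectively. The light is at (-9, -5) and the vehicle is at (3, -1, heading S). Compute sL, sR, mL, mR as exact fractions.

left sensor world pos  = (6, -4); dL² = 226
right sensor world pos = (0, -4); dR² = 82
sL = 60/226 = 30/113
sR = 60/82 = 30/41
mL = -1/2·sL + 1·sR = 2775/4633
mR = -1/2·sL + -1·sR = -4005/4633

30/113 30/41 2775/4633 -4005/4633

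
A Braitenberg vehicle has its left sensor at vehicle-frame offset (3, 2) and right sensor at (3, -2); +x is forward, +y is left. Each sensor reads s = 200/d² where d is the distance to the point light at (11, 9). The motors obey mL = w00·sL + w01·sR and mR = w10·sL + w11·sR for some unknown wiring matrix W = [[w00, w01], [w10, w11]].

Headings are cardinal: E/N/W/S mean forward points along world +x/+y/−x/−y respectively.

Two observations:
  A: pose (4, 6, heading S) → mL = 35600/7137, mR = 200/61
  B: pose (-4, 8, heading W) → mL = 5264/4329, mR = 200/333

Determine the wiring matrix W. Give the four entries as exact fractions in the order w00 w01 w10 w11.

obs A: pose=(4,6,S) → sL=200/61, sR=200/117, mL=35600/7137, mR=200/61
obs B: pose=(-4,8,W) → sL=200/333, sR=8/13, mL=5264/4329, mR=200/333
sensor matrix S = [[200/61, 200/117], [200/333, 8/13]]; det S = 2355200/2376621
solve [mL_A; mL_B] = S·[w00; w01] and [mR_A; mR_B] = S·[w10; w11]:
  w00 = 1, w01 = 1, w10 = 1, w11 = 0

1 1 1 0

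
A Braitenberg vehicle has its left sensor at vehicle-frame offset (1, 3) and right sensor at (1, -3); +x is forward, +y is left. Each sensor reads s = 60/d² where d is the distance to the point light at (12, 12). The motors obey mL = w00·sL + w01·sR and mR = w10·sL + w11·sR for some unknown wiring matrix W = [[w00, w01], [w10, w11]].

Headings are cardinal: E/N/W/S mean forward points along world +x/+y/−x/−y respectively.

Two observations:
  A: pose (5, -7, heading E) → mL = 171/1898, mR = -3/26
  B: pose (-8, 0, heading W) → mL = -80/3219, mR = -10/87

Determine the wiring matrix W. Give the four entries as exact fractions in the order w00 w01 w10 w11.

obs A: pose=(5,-7,E) → sL=15/73, sR=3/26, mL=171/1898, mR=-3/26
obs B: pose=(-8,0,W) → sL=10/111, sR=10/87, mL=-80/3219, mR=-10/87
sensor matrix S = [[15/73, 3/26], [10/111, 10/87]]; det S = 13465/1018277
solve [mL_A; mL_B] = S·[w00; w01] and [mR_A; mR_B] = S·[w10; w11]:
  w00 = 1, w01 = -1, w10 = 0, w11 = -1

1 -1 0 -1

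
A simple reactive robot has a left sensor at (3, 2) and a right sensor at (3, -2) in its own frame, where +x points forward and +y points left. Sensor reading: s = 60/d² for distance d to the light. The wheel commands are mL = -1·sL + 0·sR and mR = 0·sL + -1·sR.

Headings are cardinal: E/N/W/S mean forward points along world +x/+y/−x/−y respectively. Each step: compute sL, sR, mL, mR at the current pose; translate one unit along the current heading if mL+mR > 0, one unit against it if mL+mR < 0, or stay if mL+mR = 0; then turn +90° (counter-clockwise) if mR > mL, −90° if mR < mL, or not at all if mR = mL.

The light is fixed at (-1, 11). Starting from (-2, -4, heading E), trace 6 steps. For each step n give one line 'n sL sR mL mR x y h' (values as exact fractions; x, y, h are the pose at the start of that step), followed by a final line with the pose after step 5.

0 60/173 60/293 -60/173 -60/293 -2 -4 E
1 3/8 5/12 -3/8 -5/12 -3 -4 N
2 60/197 12/65 -60/197 -12/65 -3 -5 E
3 30/97 6/17 -30/97 -6/17 -4 -5 N
4 4/15 60/361 -4/15 -60/361 -4 -6 E
5 15/58 3/10 -15/58 -3/10 -5 -6 N
final -5 -7 E

n=0: pose=(-2,-4,E); sL=60/173, sR=60/293; mL=-60/173, mR=-60/293; mL+mR=-27960/50689 → advance -1; mR−mL=7200/50689 → turn +1·90°
n=1: pose=(-3,-4,N); sL=3/8, sR=5/12; mL=-3/8, mR=-5/12; mL+mR=-19/24 → advance -1; mR−mL=-1/24 → turn -1·90°
n=2: pose=(-3,-5,E); sL=60/197, sR=12/65; mL=-60/197, mR=-12/65; mL+mR=-6264/12805 → advance -1; mR−mL=1536/12805 → turn +1·90°
n=3: pose=(-4,-5,N); sL=30/97, sR=6/17; mL=-30/97, mR=-6/17; mL+mR=-1092/1649 → advance -1; mR−mL=-72/1649 → turn -1·90°
n=4: pose=(-4,-6,E); sL=4/15, sR=60/361; mL=-4/15, mR=-60/361; mL+mR=-2344/5415 → advance -1; mR−mL=544/5415 → turn +1·90°
n=5: pose=(-5,-6,N); sL=15/58, sR=3/10; mL=-15/58, mR=-3/10; mL+mR=-81/145 → advance -1; mR−mL=-6/145 → turn -1·90°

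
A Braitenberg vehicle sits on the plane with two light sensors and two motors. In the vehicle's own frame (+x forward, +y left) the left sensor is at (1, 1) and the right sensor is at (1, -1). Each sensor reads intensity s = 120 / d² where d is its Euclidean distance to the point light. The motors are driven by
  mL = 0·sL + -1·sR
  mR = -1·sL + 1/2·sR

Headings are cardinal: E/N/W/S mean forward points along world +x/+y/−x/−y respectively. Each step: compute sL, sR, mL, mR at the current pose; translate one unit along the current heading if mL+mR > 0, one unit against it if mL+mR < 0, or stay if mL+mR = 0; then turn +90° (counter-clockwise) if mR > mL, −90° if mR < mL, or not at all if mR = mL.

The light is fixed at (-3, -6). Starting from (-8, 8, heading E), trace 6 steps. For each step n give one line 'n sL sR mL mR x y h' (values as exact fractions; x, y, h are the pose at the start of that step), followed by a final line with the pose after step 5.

n=0: pose=(-8,8,E); sL=120/241, sR=24/37; mL=-24/37, mR=-1548/8917; mL+mR=-7332/8917 → advance -1; mR−mL=4236/8917 → turn +1·90°
n=1: pose=(-9,8,N); sL=60/137, sR=12/25; mL=-12/25, mR=-678/3425; mL+mR=-2322/3425 → advance -1; mR−mL=966/3425 → turn +1·90°
n=2: pose=(-9,7,W); sL=120/193, sR=24/49; mL=-24/49, mR=-3564/9457; mL+mR=-8196/9457 → advance -1; mR−mL=1068/9457 → turn +1·90°
n=3: pose=(-8,7,S); sL=3/4, sR=2/3; mL=-2/3, mR=-5/12; mL+mR=-13/12 → advance -1; mR−mL=1/4 → turn +1·90°
n=4: pose=(-8,8,E); sL=120/241, sR=24/37; mL=-24/37, mR=-1548/8917; mL+mR=-7332/8917 → advance -1; mR−mL=4236/8917 → turn +1·90°
n=5: pose=(-9,8,N); sL=60/137, sR=12/25; mL=-12/25, mR=-678/3425; mL+mR=-2322/3425 → advance -1; mR−mL=966/3425 → turn +1·90°

0 120/241 24/37 -24/37 -1548/8917 -8 8 E
1 60/137 12/25 -12/25 -678/3425 -9 8 N
2 120/193 24/49 -24/49 -3564/9457 -9 7 W
3 3/4 2/3 -2/3 -5/12 -8 7 S
4 120/241 24/37 -24/37 -1548/8917 -8 8 E
5 60/137 12/25 -12/25 -678/3425 -9 8 N
final -9 7 W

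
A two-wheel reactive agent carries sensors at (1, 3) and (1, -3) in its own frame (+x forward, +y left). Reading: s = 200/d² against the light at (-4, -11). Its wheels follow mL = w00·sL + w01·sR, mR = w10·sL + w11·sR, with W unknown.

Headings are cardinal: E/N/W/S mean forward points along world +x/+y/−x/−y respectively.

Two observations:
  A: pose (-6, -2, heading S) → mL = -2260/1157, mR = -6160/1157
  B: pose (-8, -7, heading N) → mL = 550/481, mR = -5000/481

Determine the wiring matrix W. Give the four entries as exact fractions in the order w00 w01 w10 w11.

obs A: pose=(-6,-2,S) → sL=40/13, sR=200/89, mL=-2260/1157, mR=-6160/1157
obs B: pose=(-8,-7,N) → sL=100/37, sR=100/13, mL=550/481, mR=-5000/481
sensor matrix S = [[40/13, 200/89], [100/37, 100/13]]; det S = 9792000/556517
solve [mL_A; mL_B] = S·[w00; w01] and [mR_A; mR_B] = S·[w10; w11]:
  w00 = -1, w01 = 1/2, w10 = -1, w11 = -1

-1 1/2 -1 -1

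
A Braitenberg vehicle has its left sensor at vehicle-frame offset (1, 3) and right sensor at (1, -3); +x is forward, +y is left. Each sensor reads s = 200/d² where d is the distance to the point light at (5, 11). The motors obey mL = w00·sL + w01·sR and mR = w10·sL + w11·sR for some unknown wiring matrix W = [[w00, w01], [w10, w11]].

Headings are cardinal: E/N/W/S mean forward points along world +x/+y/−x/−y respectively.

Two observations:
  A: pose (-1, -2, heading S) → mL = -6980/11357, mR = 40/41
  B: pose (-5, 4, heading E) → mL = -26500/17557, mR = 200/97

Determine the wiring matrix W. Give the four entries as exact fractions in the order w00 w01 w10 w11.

-1 1/2 1 0

obs A: pose=(-1,-2,S) → sL=40/41, sR=200/277, mL=-6980/11357, mR=40/41
obs B: pose=(-5,4,E) → sL=200/97, sR=200/181, mL=-26500/17557, mR=200/97
sensor matrix S = [[40/41, 200/277], [200/97, 200/181]]; det S = -81888000/199394849
solve [mL_A; mL_B] = S·[w00; w01] and [mR_A; mR_B] = S·[w10; w11]:
  w00 = -1, w01 = 1/2, w10 = 1, w11 = 0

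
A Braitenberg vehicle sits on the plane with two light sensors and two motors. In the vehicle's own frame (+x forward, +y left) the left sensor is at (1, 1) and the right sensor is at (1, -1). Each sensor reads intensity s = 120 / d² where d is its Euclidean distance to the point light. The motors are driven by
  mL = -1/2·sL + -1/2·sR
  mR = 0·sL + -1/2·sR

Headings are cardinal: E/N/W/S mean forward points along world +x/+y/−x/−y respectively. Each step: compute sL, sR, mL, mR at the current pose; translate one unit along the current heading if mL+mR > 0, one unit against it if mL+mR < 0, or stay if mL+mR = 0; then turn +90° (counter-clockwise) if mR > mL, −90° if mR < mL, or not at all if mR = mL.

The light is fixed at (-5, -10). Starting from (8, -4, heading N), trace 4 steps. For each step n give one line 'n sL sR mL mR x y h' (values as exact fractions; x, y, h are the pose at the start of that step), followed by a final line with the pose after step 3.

0 120/193 24/49 -5256/9457 -12/49 8 -4 N
1 3/4 2/3 -17/24 -1/3 8 -5 W
2 120/241 24/37 -5112/8917 -12/37 9 -5 S
3 60/137 12/25 -1572/3425 -6/25 9 -4 E
final 8 -4 N

n=0: pose=(8,-4,N); sL=120/193, sR=24/49; mL=-5256/9457, mR=-12/49; mL+mR=-7572/9457 → advance -1; mR−mL=60/193 → turn +1·90°
n=1: pose=(8,-5,W); sL=3/4, sR=2/3; mL=-17/24, mR=-1/3; mL+mR=-25/24 → advance -1; mR−mL=3/8 → turn +1·90°
n=2: pose=(9,-5,S); sL=120/241, sR=24/37; mL=-5112/8917, mR=-12/37; mL+mR=-8004/8917 → advance -1; mR−mL=60/241 → turn +1·90°
n=3: pose=(9,-4,E); sL=60/137, sR=12/25; mL=-1572/3425, mR=-6/25; mL+mR=-2394/3425 → advance -1; mR−mL=30/137 → turn +1·90°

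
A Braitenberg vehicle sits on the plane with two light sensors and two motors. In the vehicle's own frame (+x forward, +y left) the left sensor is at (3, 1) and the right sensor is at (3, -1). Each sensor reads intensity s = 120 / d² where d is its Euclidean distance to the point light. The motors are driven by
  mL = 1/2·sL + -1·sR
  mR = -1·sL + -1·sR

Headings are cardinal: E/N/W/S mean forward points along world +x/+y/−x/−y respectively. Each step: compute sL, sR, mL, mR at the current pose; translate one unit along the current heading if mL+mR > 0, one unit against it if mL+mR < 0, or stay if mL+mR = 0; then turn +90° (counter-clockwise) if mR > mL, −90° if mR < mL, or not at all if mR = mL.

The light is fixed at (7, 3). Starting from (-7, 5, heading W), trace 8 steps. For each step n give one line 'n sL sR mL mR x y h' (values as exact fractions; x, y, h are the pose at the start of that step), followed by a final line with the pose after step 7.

n=0: pose=(-7,5,W); sL=12/29, sR=60/149; mL=-846/4321, mR=-3528/4321; mL+mR=-4374/4321 → advance -1; mR−mL=-18/29 → turn -1·90°
n=1: pose=(-6,5,N); sL=120/221, sR=120/169; mL=-1260/2873, mR=-3600/2873; mL+mR=-4860/2873 → advance -1; mR−mL=-180/221 → turn -1·90°
n=2: pose=(-6,4,E); sL=15/13, sR=6/5; mL=-81/130, mR=-153/65; mL+mR=-387/130 → advance -1; mR−mL=-45/26 → turn -1·90°
n=3: pose=(-7,4,S); sL=120/173, sR=120/229; mL=-7020/39617, mR=-48240/39617; mL+mR=-55260/39617 → advance -1; mR−mL=-180/173 → turn -1·90°
n=4: pose=(-7,5,W); sL=12/29, sR=60/149; mL=-846/4321, mR=-3528/4321; mL+mR=-4374/4321 → advance -1; mR−mL=-18/29 → turn -1·90°
n=5: pose=(-6,5,N); sL=120/221, sR=120/169; mL=-1260/2873, mR=-3600/2873; mL+mR=-4860/2873 → advance -1; mR−mL=-180/221 → turn -1·90°
n=6: pose=(-6,4,E); sL=15/13, sR=6/5; mL=-81/130, mR=-153/65; mL+mR=-387/130 → advance -1; mR−mL=-45/26 → turn -1·90°
n=7: pose=(-7,4,S); sL=120/173, sR=120/229; mL=-7020/39617, mR=-48240/39617; mL+mR=-55260/39617 → advance -1; mR−mL=-180/173 → turn -1·90°

0 12/29 60/149 -846/4321 -3528/4321 -7 5 W
1 120/221 120/169 -1260/2873 -3600/2873 -6 5 N
2 15/13 6/5 -81/130 -153/65 -6 4 E
3 120/173 120/229 -7020/39617 -48240/39617 -7 4 S
4 12/29 60/149 -846/4321 -3528/4321 -7 5 W
5 120/221 120/169 -1260/2873 -3600/2873 -6 5 N
6 15/13 6/5 -81/130 -153/65 -6 4 E
7 120/173 120/229 -7020/39617 -48240/39617 -7 4 S
final -7 5 W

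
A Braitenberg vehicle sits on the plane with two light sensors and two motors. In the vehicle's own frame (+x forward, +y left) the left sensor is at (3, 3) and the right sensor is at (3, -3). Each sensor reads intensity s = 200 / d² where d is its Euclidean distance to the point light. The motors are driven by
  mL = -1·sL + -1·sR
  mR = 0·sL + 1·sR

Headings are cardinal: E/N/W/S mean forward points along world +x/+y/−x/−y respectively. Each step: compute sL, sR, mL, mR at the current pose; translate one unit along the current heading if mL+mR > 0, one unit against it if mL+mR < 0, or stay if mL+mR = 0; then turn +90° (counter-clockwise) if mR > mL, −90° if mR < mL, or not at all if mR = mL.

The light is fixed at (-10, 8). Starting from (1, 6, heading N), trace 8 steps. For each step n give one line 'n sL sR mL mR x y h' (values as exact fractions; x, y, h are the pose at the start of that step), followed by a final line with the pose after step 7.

0 40/13 200/197 -10480/2561 200/197 1 6 N
1 2 25/8 -41/8 25/8 1 5 W
2 200/261 200/117 -2800/1131 200/117 2 5 S
3 100/113 4/5 -952/565 4/5 2 6 E
4 40/13 200/197 -10480/2561 200/197 1 6 N
5 2 25/8 -41/8 25/8 1 5 W
6 200/261 200/117 -2800/1131 200/117 2 5 S
7 100/113 4/5 -952/565 4/5 2 6 E
final 1 6 N

n=0: pose=(1,6,N); sL=40/13, sR=200/197; mL=-10480/2561, mR=200/197; mL+mR=-40/13 → advance -1; mR−mL=13080/2561 → turn +1·90°
n=1: pose=(1,5,W); sL=2, sR=25/8; mL=-41/8, mR=25/8; mL+mR=-2 → advance -1; mR−mL=33/4 → turn +1·90°
n=2: pose=(2,5,S); sL=200/261, sR=200/117; mL=-2800/1131, mR=200/117; mL+mR=-200/261 → advance -1; mR−mL=14200/3393 → turn +1·90°
n=3: pose=(2,6,E); sL=100/113, sR=4/5; mL=-952/565, mR=4/5; mL+mR=-100/113 → advance -1; mR−mL=1404/565 → turn +1·90°
n=4: pose=(1,6,N); sL=40/13, sR=200/197; mL=-10480/2561, mR=200/197; mL+mR=-40/13 → advance -1; mR−mL=13080/2561 → turn +1·90°
n=5: pose=(1,5,W); sL=2, sR=25/8; mL=-41/8, mR=25/8; mL+mR=-2 → advance -1; mR−mL=33/4 → turn +1·90°
n=6: pose=(2,5,S); sL=200/261, sR=200/117; mL=-2800/1131, mR=200/117; mL+mR=-200/261 → advance -1; mR−mL=14200/3393 → turn +1·90°
n=7: pose=(2,6,E); sL=100/113, sR=4/5; mL=-952/565, mR=4/5; mL+mR=-100/113 → advance -1; mR−mL=1404/565 → turn +1·90°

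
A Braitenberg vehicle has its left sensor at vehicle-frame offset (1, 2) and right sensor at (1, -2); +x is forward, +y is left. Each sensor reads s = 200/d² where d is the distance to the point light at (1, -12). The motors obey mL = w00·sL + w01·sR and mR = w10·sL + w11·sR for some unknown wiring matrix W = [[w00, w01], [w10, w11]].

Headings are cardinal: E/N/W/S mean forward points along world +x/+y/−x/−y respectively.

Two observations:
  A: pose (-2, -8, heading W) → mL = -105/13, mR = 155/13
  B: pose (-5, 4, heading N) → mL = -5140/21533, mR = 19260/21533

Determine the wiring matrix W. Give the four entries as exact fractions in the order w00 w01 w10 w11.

-1 1/2 1 1/2

obs A: pose=(-2,-8,W) → sL=10, sR=50/13, mL=-105/13, mR=155/13
obs B: pose=(-5,4,N) → sL=200/353, sR=40/61, mL=-5140/21533, mR=19260/21533
sensor matrix S = [[10, 50/13], [200/353, 40/61]]; det S = 1225600/279929
solve [mL_A; mL_B] = S·[w00; w01] and [mR_A; mR_B] = S·[w10; w11]:
  w00 = -1, w01 = 1/2, w10 = 1, w11 = 1/2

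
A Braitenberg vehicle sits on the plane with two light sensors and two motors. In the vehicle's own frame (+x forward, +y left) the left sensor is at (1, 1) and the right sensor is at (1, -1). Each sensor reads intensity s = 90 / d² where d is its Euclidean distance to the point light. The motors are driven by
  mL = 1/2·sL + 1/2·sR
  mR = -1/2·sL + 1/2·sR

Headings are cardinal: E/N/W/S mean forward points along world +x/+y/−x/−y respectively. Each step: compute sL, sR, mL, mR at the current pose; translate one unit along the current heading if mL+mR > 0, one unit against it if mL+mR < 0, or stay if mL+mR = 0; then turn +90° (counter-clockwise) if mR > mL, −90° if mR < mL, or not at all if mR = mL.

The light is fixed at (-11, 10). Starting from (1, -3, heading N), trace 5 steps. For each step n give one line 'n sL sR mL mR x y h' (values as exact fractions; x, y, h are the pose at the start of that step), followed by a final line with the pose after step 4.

n=0: pose=(1,-3,N); sL=18/53, sR=90/313; mL=5202/16589, mR=-432/16589; mL+mR=90/313 → advance +1; mR−mL=-18/53 → turn -1·90°
n=1: pose=(1,-2,E); sL=9/29, sR=45/169; mL=1413/4901, mR=-108/4901; mL+mR=45/169 → advance +1; mR−mL=-9/29 → turn -1·90°
n=2: pose=(2,-2,S); sL=18/73, sR=90/313; mL=6102/22849, mR=468/22849; mL+mR=90/313 → advance +1; mR−mL=-18/73 → turn -1·90°
n=3: pose=(2,-3,W); sL=9/34, sR=5/16; mL=157/544, mR=13/544; mL+mR=5/16 → advance +1; mR−mL=-9/34 → turn -1·90°
n=4: pose=(1,-3,N); sL=18/53, sR=90/313; mL=5202/16589, mR=-432/16589; mL+mR=90/313 → advance +1; mR−mL=-18/53 → turn -1·90°

0 18/53 90/313 5202/16589 -432/16589 1 -3 N
1 9/29 45/169 1413/4901 -108/4901 1 -2 E
2 18/73 90/313 6102/22849 468/22849 2 -2 S
3 9/34 5/16 157/544 13/544 2 -3 W
4 18/53 90/313 5202/16589 -432/16589 1 -3 N
final 1 -2 E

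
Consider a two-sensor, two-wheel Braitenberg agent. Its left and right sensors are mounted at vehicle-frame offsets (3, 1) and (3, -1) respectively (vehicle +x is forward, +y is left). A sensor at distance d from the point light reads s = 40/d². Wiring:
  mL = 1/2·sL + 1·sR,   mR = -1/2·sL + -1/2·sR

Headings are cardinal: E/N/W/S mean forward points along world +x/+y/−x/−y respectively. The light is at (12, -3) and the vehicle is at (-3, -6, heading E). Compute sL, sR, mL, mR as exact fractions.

10/37 1/4 57/148 -77/296

left sensor world pos  = (0, -5); dL² = 148
right sensor world pos = (0, -7); dR² = 160
sL = 40/148 = 10/37
sR = 40/160 = 1/4
mL = 1/2·sL + 1·sR = 57/148
mR = -1/2·sL + -1/2·sR = -77/296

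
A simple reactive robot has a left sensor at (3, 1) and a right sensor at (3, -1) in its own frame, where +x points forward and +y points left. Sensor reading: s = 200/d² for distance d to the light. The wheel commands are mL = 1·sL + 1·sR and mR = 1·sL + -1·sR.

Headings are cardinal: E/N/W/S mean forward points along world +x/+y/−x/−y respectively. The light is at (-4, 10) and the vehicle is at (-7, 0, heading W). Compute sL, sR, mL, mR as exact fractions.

200/157 200/117 54800/18369 -8000/18369

left sensor world pos  = (-10, -1); dL² = 157
right sensor world pos = (-10, 1); dR² = 117
sL = 200/157 = 200/157
sR = 200/117 = 200/117
mL = 1·sL + 1·sR = 54800/18369
mR = 1·sL + -1·sR = -8000/18369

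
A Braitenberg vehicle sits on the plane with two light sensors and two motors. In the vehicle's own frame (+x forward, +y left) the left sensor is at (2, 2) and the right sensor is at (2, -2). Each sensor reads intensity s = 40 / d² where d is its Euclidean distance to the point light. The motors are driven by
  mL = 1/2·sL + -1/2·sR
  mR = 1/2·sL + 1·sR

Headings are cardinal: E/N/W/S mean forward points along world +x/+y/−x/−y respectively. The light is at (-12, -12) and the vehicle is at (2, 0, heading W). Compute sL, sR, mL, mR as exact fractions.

10/61 2/17 24/1037 207/1037

left sensor world pos  = (0, -2); dL² = 244
right sensor world pos = (0, 2); dR² = 340
sL = 40/244 = 10/61
sR = 40/340 = 2/17
mL = 1/2·sL + -1/2·sR = 24/1037
mR = 1/2·sL + 1·sR = 207/1037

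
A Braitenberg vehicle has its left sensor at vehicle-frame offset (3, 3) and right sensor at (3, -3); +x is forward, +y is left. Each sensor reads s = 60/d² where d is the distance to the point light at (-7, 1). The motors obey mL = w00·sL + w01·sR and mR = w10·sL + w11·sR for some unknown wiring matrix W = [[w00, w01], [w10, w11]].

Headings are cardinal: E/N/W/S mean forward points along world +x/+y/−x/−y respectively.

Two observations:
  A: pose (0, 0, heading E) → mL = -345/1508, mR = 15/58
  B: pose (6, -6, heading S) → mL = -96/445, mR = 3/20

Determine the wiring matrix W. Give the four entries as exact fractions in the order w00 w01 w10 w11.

1/2 -1 0 1/2

obs A: pose=(0,0,E) → sL=15/26, sR=15/29, mL=-345/1508, mR=15/58
obs B: pose=(6,-6,S) → sL=15/89, sR=3/10, mL=-96/445, mR=3/20
sensor matrix S = [[15/26, 15/29], [15/89, 3/10]]; det S = 11529/134212
solve [mL_A; mL_B] = S·[w00; w01] and [mR_A; mR_B] = S·[w10; w11]:
  w00 = 1/2, w01 = -1, w10 = 0, w11 = 1/2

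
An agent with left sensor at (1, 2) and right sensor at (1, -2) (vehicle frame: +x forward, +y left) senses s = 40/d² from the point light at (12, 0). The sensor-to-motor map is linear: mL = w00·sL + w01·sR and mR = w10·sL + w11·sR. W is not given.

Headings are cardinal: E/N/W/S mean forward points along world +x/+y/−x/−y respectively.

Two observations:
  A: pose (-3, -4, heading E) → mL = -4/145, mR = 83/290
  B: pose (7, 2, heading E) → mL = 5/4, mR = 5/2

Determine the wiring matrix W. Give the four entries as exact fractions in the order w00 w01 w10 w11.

-1 1 1 1/2

obs A: pose=(-3,-4,E) → sL=1/5, sR=5/29, mL=-4/145, mR=83/290
obs B: pose=(7,2,E) → sL=5/4, sR=5/2, mL=5/4, mR=5/2
sensor matrix S = [[1/5, 5/29], [5/4, 5/2]]; det S = 33/116
solve [mL_A; mL_B] = S·[w00; w01] and [mR_A; mR_B] = S·[w10; w11]:
  w00 = -1, w01 = 1, w10 = 1, w11 = 1/2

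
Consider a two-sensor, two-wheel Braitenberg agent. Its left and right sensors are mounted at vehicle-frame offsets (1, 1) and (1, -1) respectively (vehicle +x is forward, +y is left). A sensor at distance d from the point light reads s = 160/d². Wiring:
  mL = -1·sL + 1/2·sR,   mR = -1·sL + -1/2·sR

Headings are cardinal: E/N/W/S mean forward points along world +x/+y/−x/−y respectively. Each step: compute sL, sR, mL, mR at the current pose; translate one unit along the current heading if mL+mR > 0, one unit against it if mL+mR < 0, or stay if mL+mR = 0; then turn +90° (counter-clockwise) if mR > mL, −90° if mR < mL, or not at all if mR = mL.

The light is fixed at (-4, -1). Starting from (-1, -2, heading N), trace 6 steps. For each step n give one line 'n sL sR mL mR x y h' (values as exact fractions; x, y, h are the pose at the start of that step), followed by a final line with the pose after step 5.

n=0: pose=(-1,-2,N); sL=40, sR=10; mL=-35, mR=-45; mL+mR=-80 → advance -1; mR−mL=-10 → turn -1·90°
n=1: pose=(-1,-3,E); sL=160/17, sR=32/5; mL=-528/85, mR=-1072/85; mL+mR=-320/17 → advance -1; mR−mL=-32/5 → turn -1·90°
n=2: pose=(-2,-3,S); sL=80/9, sR=16; mL=-8/9, mR=-152/9; mL+mR=-160/9 → advance -1; mR−mL=-16 → turn -1·90°
n=3: pose=(-2,-2,W); sL=32, sR=160; mL=48, mR=-112; mL+mR=-64 → advance -1; mR−mL=-160 → turn -1·90°
n=4: pose=(-1,-2,N); sL=40, sR=10; mL=-35, mR=-45; mL+mR=-80 → advance -1; mR−mL=-10 → turn -1·90°
n=5: pose=(-1,-3,E); sL=160/17, sR=32/5; mL=-528/85, mR=-1072/85; mL+mR=-320/17 → advance -1; mR−mL=-32/5 → turn -1·90°

0 40 10 -35 -45 -1 -2 N
1 160/17 32/5 -528/85 -1072/85 -1 -3 E
2 80/9 16 -8/9 -152/9 -2 -3 S
3 32 160 48 -112 -2 -2 W
4 40 10 -35 -45 -1 -2 N
5 160/17 32/5 -528/85 -1072/85 -1 -3 E
final -2 -3 S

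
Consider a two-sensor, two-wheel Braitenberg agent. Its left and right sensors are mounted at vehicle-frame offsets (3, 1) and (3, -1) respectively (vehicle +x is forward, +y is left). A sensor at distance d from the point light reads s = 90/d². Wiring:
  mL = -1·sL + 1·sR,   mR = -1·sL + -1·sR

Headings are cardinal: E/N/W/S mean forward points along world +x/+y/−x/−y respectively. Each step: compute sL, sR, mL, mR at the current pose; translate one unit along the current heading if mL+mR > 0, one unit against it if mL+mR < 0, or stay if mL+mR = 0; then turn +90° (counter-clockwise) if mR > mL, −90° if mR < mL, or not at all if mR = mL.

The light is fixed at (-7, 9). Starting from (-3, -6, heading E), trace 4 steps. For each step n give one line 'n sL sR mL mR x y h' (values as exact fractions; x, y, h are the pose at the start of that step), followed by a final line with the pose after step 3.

n=0: pose=(-3,-6,E); sL=18/49, sR=18/61; mL=-216/2989, mR=-1980/2989; mL+mR=-36/49 → advance -1; mR−mL=-36/61 → turn -1·90°
n=1: pose=(-4,-6,S); sL=9/34, sR=45/164; mL=27/2788, mR=-1503/2788; mL+mR=-9/17 → advance -1; mR−mL=-45/82 → turn -1·90°
n=2: pose=(-4,-5,W); sL=2/5, sR=90/169; mL=112/845, mR=-788/845; mL+mR=-4/5 → advance -1; mR−mL=-180/169 → turn -1·90°
n=3: pose=(-3,-5,N); sL=9/13, sR=45/73; mL=-72/949, mR=-1242/949; mL+mR=-18/13 → advance -1; mR−mL=-90/73 → turn -1·90°

0 18/49 18/61 -216/2989 -1980/2989 -3 -6 E
1 9/34 45/164 27/2788 -1503/2788 -4 -6 S
2 2/5 90/169 112/845 -788/845 -4 -5 W
3 9/13 45/73 -72/949 -1242/949 -3 -5 N
final -3 -6 E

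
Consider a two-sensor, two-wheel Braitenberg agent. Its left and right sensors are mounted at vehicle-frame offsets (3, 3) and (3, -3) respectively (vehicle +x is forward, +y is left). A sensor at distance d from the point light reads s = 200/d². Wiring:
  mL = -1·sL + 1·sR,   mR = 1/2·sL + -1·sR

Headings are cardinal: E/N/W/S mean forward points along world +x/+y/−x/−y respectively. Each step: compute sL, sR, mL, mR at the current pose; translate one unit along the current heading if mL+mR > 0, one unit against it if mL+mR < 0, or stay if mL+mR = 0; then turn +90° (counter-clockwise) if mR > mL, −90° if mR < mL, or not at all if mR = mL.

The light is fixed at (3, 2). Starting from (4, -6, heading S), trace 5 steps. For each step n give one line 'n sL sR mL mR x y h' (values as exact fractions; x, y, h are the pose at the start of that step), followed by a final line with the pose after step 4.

0 200/137 8/5 96/685 -596/685 4 -6 S
1 25/13 10 105/13 -235/26 4 -5 W
2 200/17 200/41 -4800/697 700/697 5 -5 N
3 100/61 100/13 4800/793 -5450/793 5 -6 W
4 8 200/61 -288/61 44/61 6 -6 N
final 6 -7 W

n=0: pose=(4,-6,S); sL=200/137, sR=8/5; mL=96/685, mR=-596/685; mL+mR=-100/137 → advance -1; mR−mL=-692/685 → turn -1·90°
n=1: pose=(4,-5,W); sL=25/13, sR=10; mL=105/13, mR=-235/26; mL+mR=-25/26 → advance -1; mR−mL=-445/26 → turn -1·90°
n=2: pose=(5,-5,N); sL=200/17, sR=200/41; mL=-4800/697, mR=700/697; mL+mR=-100/17 → advance -1; mR−mL=5500/697 → turn +1·90°
n=3: pose=(5,-6,W); sL=100/61, sR=100/13; mL=4800/793, mR=-5450/793; mL+mR=-50/61 → advance -1; mR−mL=-10250/793 → turn -1·90°
n=4: pose=(6,-6,N); sL=8, sR=200/61; mL=-288/61, mR=44/61; mL+mR=-4 → advance -1; mR−mL=332/61 → turn +1·90°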